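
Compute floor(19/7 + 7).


19/7 = 2.7143
2.7143 + 7 = 9.7143
floor(9.7143) = 9

9


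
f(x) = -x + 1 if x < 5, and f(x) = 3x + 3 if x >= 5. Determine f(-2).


-2 satisfies x < 5
f(-2) = 3

3


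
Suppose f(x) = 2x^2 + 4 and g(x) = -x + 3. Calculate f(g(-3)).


g(-3) = 6
f(6) = 2*(6)^2 + 4 = 76

76


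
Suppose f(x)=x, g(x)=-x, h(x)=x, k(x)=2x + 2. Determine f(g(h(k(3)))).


k(3) = 8
h(8) = 8
g(8) = -8
f(-8) = -8

-8


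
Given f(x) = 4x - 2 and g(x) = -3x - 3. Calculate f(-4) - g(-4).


-27


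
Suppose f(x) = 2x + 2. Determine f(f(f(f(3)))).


f(3) = 8
f(8) = 18
f(18) = 38
f(38) = 78

78


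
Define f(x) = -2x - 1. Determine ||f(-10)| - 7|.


f(-10) = 19
|19| = 19
|19 - 7| = 12

12


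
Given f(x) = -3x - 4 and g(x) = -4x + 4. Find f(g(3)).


g(3) = -8
f(-8) = 20

20


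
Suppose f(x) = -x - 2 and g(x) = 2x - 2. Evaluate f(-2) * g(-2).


0


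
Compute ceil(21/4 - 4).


21/4 = 5.25
5.25 - 4 = 1.25
ceil(1.25) = 2

2


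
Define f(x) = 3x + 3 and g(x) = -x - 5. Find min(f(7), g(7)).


f(7) = 24
g(7) = -12
min = -12

-12


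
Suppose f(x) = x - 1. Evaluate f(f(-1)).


f(-1) = -2
f(-2) = -3

-3


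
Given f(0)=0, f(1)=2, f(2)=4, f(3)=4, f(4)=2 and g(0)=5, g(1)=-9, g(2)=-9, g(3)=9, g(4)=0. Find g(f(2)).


f(2) = 4
g(4) = 0

0


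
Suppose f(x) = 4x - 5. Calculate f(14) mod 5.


f(14) = 51
51 mod 5 = 1

1


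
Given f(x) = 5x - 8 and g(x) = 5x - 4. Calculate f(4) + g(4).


28


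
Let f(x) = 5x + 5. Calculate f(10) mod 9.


f(10) = 55
55 mod 9 = 1

1


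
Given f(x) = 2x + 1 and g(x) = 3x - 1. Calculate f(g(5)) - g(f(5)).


f(g(5)) = 29
g(f(5)) = 32
Difference = -3

-3


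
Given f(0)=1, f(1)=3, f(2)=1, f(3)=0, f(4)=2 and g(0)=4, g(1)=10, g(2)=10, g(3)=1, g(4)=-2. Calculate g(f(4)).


f(4) = 2
g(2) = 10

10


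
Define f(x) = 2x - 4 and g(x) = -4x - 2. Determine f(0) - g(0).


f(0) = -4
g(0) = -2
Difference = -2

-2


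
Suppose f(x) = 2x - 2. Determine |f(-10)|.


22


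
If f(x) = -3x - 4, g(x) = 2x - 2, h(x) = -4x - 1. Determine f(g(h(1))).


32


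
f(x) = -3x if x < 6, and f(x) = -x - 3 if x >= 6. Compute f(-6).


-6 satisfies x < 6
f(-6) = 18

18


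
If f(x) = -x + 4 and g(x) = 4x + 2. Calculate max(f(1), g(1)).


f(1) = 3
g(1) = 6
max = 6

6


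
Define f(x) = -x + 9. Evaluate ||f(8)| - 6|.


f(8) = 1
|1| = 1
|1 - 6| = 5

5


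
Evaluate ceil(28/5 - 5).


28/5 = 5.6
5.6 - 5 = 0.6
ceil(0.6) = 1

1


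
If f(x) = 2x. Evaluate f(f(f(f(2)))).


f(2) = 4
f(4) = 8
f(8) = 16
f(16) = 32

32


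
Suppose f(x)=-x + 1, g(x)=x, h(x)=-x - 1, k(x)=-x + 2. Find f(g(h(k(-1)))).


5


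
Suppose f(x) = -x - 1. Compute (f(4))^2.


f(4) = -5
(-5)^2 = 25

25


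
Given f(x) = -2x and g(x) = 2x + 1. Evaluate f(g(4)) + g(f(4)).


f(g(4)) = -18
g(f(4)) = -15
Sum = -33

-33


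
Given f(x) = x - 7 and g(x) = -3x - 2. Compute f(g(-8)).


15


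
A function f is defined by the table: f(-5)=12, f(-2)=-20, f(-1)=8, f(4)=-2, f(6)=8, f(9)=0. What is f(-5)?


Reading from the table at x = -5

12


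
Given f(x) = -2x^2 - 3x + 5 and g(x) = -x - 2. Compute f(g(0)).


g(0) = -2
f(-2) = (-2)*(-2)^2 - 3*(-2) + 5 = 3

3


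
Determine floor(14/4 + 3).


14/4 = 3.5
3.5 + 3 = 6.5
floor(6.5) = 6

6


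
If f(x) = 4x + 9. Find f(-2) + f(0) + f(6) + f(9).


f(-2) = 1
f(0) = 9
f(6) = 33
f(9) = 45
Sum = 88

88


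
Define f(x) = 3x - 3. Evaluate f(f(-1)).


f(-1) = -6
f(-6) = -21

-21


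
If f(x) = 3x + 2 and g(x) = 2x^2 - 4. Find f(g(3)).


g(3) = 14
f(14) = 44

44


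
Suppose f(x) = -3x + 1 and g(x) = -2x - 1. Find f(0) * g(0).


f(0) = 1
g(0) = -1
Product = -1

-1


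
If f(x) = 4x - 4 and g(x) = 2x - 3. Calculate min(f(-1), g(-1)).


f(-1) = -8
g(-1) = -5
min = -8

-8


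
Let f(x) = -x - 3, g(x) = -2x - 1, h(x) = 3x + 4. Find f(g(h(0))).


6


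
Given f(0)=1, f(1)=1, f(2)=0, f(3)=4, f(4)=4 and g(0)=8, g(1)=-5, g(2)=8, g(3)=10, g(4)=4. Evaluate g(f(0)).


-5


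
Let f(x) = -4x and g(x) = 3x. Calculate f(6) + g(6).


f(6) = -24
g(6) = 18
Sum = -6

-6


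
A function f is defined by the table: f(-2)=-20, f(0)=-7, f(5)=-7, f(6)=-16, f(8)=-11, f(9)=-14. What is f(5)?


Reading from the table at x = 5

-7


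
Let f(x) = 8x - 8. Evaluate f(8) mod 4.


f(8) = 56
56 mod 4 = 0

0


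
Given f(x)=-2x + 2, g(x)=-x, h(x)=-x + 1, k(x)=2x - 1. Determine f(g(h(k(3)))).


k(3) = 5
h(5) = -4
g(-4) = 4
f(4) = -6

-6


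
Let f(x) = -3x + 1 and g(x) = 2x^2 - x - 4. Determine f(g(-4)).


g(-4) = 32
f(32) = -95

-95


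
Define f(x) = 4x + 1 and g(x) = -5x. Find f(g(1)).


g(1) = -5
f(-5) = -19

-19


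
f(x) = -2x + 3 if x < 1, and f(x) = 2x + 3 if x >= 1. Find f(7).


7 satisfies x >= 1
f(7) = 17

17


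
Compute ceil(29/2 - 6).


29/2 = 14.5
14.5 - 6 = 8.5
ceil(8.5) = 9

9


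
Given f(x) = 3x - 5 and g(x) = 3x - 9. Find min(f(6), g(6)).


9


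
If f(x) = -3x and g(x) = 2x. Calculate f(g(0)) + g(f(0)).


f(g(0)) = 0
g(f(0)) = 0
Sum = 0

0


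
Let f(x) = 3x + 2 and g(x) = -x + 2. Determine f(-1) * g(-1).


f(-1) = -1
g(-1) = 3
Product = -3

-3


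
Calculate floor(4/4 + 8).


9


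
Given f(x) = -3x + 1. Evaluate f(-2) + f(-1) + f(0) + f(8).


-11


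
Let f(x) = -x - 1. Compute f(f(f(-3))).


f(-3) = 2
f(2) = -3
f(-3) = 2

2


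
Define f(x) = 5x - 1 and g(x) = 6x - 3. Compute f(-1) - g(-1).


f(-1) = -6
g(-1) = -9
Difference = 3

3


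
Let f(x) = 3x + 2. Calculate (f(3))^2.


f(3) = 11
(11)^2 = 121

121


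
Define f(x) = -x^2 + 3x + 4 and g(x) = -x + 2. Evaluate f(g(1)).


g(1) = 1
f(1) = (-1)*(1)^2 + 3*(1) + 4 = 6

6


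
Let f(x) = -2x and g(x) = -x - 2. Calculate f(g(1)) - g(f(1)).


6


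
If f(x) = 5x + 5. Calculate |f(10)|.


f(10) = 55
|55| = 55

55


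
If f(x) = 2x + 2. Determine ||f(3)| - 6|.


f(3) = 8
|8| = 8
|8 - 6| = 2

2


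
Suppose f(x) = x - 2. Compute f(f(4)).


f(4) = 2
f(2) = 0

0


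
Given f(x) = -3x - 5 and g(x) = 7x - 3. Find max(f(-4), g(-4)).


f(-4) = 7
g(-4) = -31
max = 7

7


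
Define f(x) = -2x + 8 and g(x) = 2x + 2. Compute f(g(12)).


g(12) = 26
f(26) = -44

-44


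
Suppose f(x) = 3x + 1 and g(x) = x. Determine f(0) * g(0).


0


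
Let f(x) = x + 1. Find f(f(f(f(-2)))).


f(-2) = -1
f(-1) = 0
f(0) = 1
f(1) = 2

2


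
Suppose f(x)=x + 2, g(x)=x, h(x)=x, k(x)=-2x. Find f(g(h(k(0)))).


k(0) = 0
h(0) = 0
g(0) = 0
f(0) = 2

2


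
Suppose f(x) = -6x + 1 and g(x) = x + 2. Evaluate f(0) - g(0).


f(0) = 1
g(0) = 2
Difference = -1

-1


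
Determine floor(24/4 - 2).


24/4 = 6
6 - 2 = 4
floor(4) = 4

4


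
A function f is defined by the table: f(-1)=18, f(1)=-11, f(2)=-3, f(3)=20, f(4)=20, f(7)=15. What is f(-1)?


18


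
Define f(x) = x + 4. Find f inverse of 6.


Solve x + 4 = 6
x = (6 - 4) / 1 = 2

2


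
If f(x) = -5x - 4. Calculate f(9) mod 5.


f(9) = -49
-49 mod 5 = 1

1


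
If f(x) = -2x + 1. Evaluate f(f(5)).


f(5) = -9
f(-9) = 19

19


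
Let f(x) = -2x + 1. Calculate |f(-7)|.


15


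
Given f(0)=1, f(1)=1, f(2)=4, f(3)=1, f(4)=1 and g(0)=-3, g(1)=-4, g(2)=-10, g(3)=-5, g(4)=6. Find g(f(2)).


f(2) = 4
g(4) = 6

6


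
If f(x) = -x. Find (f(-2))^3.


f(-2) = 2
(2)^3 = 8

8


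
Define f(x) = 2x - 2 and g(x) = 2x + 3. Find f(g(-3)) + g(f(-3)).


-21


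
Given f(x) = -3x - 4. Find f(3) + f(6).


f(3) = -13
f(6) = -22
Sum = -35

-35


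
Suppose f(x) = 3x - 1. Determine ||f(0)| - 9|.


8


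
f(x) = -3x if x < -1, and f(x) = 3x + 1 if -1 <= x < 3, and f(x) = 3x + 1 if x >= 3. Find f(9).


9 satisfies x >= 3
f(9) = 28

28


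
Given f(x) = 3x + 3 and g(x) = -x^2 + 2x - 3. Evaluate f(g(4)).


g(4) = -11
f(-11) = -30

-30


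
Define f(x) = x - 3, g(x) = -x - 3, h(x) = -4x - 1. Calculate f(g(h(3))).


h(3) = -13
g(-13) = 10
f(10) = 7

7


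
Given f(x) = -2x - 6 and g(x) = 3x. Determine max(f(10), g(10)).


f(10) = -26
g(10) = 30
max = 30

30


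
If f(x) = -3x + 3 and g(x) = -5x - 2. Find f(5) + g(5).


f(5) = -12
g(5) = -27
Sum = -39

-39


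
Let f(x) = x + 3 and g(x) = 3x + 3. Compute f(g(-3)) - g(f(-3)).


-6


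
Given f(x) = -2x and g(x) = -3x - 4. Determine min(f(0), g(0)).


-4


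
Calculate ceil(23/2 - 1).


23/2 = 11.5
11.5 - 1 = 10.5
ceil(10.5) = 11

11


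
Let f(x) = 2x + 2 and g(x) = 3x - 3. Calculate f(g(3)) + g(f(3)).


f(g(3)) = 14
g(f(3)) = 21
Sum = 35

35


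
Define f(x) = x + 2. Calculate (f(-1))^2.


1


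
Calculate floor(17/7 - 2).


17/7 = 2.4286
2.4286 - 2 = 0.4286
floor(0.4286) = 0

0


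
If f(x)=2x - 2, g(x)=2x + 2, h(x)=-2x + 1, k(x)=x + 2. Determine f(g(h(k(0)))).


k(0) = 2
h(2) = -3
g(-3) = -4
f(-4) = -10

-10


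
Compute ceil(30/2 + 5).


30/2 = 15
15 + 5 = 20
ceil(20) = 20

20


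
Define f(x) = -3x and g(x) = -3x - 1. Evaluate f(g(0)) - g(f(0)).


f(g(0)) = 3
g(f(0)) = -1
Difference = 4

4


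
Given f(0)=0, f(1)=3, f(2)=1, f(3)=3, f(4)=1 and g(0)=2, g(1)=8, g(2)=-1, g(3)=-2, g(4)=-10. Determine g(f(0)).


f(0) = 0
g(0) = 2

2


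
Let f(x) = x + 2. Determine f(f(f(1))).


f(1) = 3
f(3) = 5
f(5) = 7

7


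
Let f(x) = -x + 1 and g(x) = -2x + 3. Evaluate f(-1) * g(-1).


f(-1) = 2
g(-1) = 5
Product = 10

10


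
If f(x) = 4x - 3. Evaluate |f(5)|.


f(5) = 17
|17| = 17

17


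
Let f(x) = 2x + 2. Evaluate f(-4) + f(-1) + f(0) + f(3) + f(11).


f(-4) = -6
f(-1) = 0
f(0) = 2
f(3) = 8
f(11) = 24
Sum = 28

28


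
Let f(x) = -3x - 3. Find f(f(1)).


f(1) = -6
f(-6) = 15

15


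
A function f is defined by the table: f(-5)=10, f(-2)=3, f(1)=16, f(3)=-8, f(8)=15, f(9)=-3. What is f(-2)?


Reading from the table at x = -2

3


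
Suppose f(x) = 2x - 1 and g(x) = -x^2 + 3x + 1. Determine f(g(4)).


g(4) = -3
f(-3) = -7

-7


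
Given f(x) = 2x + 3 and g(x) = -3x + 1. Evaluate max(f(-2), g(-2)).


f(-2) = -1
g(-2) = 7
max = 7

7


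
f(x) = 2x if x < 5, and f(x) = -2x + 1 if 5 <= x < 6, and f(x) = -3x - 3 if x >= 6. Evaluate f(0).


0 satisfies x < 5
f(0) = 0

0


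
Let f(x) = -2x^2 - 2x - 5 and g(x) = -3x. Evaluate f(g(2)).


-65


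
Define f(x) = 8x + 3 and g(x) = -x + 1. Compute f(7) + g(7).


f(7) = 59
g(7) = -6
Sum = 53

53


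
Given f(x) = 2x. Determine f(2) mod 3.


f(2) = 4
4 mod 3 = 1

1


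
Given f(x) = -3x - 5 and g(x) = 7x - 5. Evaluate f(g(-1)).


g(-1) = -12
f(-12) = 31

31


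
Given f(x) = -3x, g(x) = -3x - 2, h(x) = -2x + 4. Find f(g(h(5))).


h(5) = -6
g(-6) = 16
f(16) = -48

-48


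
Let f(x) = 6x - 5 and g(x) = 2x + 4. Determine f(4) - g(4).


f(4) = 19
g(4) = 12
Difference = 7

7


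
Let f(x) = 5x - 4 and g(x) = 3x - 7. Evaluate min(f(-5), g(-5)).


f(-5) = -29
g(-5) = -22
min = -29

-29


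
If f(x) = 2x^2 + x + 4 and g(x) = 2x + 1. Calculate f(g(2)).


g(2) = 5
f(5) = 2*(5)^2 + 1*(5) + 4 = 59

59


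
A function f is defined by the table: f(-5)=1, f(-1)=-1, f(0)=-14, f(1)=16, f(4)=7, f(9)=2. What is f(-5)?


Reading from the table at x = -5

1


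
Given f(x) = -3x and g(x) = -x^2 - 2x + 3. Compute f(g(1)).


g(1) = 0
f(0) = 0

0


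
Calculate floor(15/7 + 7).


15/7 = 2.1429
2.1429 + 7 = 9.1429
floor(9.1429) = 9

9


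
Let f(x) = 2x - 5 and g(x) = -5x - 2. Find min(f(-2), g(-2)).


f(-2) = -9
g(-2) = 8
min = -9

-9


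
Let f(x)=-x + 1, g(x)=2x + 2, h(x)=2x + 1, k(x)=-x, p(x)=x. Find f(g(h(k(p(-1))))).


p(-1) = -1
k(-1) = 1
h(1) = 3
g(3) = 8
f(8) = -7

-7


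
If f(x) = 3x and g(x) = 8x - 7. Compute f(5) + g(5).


f(5) = 15
g(5) = 33
Sum = 48

48


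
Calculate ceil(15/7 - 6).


15/7 = 2.1429
2.1429 - 6 = -3.8571
ceil(-3.8571) = -3

-3


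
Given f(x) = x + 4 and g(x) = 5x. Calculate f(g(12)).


g(12) = 60
f(60) = 64

64


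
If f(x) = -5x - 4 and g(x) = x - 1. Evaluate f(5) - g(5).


f(5) = -29
g(5) = 4
Difference = -33

-33


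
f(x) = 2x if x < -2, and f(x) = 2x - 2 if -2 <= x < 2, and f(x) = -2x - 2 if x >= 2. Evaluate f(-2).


-2 satisfies -2 <= x < 2
f(-2) = -6

-6


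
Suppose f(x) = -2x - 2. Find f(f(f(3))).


f(3) = -8
f(-8) = 14
f(14) = -30

-30


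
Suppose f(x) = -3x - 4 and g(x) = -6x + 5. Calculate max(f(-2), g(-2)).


f(-2) = 2
g(-2) = 17
max = 17

17


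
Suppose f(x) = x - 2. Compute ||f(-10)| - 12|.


f(-10) = -12
|-12| = 12
|12 - 12| = 0

0


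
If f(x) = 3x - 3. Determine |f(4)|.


f(4) = 9
|9| = 9

9


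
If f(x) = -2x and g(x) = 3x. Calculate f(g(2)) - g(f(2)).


f(g(2)) = -12
g(f(2)) = -12
Difference = 0

0


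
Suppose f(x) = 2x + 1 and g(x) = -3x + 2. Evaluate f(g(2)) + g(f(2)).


f(g(2)) = -7
g(f(2)) = -13
Sum = -20

-20


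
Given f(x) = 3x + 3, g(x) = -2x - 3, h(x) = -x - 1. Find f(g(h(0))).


h(0) = -1
g(-1) = -1
f(-1) = 0

0


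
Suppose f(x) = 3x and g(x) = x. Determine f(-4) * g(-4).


f(-4) = -12
g(-4) = -4
Product = 48

48


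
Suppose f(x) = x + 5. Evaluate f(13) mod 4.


f(13) = 18
18 mod 4 = 2

2


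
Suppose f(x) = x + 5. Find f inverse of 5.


Solve x + 5 = 5
x = (5 - 5) / 1 = 0

0


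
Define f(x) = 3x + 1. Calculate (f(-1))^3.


-8


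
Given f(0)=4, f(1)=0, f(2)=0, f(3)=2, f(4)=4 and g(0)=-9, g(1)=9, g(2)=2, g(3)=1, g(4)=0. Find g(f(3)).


2


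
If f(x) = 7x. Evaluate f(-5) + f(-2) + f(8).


f(-5) = -35
f(-2) = -14
f(8) = 56
Sum = 7

7


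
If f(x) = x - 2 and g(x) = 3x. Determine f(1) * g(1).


-3


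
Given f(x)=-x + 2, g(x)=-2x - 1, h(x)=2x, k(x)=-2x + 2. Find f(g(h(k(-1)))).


k(-1) = 4
h(4) = 8
g(8) = -17
f(-17) = 19

19


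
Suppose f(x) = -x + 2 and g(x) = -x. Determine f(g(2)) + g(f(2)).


f(g(2)) = 4
g(f(2)) = 0
Sum = 4

4


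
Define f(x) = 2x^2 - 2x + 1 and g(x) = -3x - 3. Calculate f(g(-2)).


g(-2) = 3
f(3) = 2*(3)^2 - 2*(3) + 1 = 13

13


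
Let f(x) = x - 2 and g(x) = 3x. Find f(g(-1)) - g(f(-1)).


f(g(-1)) = -5
g(f(-1)) = -9
Difference = 4

4


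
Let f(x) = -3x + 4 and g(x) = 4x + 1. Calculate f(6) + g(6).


f(6) = -14
g(6) = 25
Sum = 11

11


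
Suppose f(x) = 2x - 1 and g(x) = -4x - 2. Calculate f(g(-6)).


g(-6) = 22
f(22) = 43

43


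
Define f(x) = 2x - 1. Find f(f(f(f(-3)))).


f(-3) = -7
f(-7) = -15
f(-15) = -31
f(-31) = -63

-63


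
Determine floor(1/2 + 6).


1/2 = 0.5
0.5 + 6 = 6.5
floor(6.5) = 6

6


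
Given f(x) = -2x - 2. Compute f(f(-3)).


f(-3) = 4
f(4) = -10

-10


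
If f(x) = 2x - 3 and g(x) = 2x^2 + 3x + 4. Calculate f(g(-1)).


g(-1) = 3
f(3) = 3

3


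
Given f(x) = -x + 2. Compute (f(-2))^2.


f(-2) = 4
(4)^2 = 16

16


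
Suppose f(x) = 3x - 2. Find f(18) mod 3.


f(18) = 52
52 mod 3 = 1

1


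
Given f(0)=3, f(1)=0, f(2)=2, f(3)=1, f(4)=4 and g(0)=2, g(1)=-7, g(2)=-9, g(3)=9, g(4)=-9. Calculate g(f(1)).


f(1) = 0
g(0) = 2

2


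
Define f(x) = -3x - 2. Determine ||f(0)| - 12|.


10


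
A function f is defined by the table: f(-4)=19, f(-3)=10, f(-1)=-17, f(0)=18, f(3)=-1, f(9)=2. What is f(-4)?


Reading from the table at x = -4

19


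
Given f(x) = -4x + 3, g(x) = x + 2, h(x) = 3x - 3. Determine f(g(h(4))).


-41


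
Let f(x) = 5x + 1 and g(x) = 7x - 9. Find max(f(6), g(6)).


f(6) = 31
g(6) = 33
max = 33

33


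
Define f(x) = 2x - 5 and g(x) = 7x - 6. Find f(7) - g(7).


f(7) = 9
g(7) = 43
Difference = -34

-34


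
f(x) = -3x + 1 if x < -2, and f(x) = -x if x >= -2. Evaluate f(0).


0 satisfies x >= -2
f(0) = 0

0


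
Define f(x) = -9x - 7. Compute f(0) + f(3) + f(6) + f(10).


f(0) = -7
f(3) = -34
f(6) = -61
f(10) = -97
Sum = -199

-199


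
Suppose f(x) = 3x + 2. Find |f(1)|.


5


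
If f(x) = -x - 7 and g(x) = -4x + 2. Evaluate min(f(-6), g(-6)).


-1


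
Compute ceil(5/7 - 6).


5/7 = 0.7143
0.7143 - 6 = -5.2857
ceil(-5.2857) = -5

-5


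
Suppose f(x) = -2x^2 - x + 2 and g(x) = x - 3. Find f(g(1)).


g(1) = -2
f(-2) = (-2)*(-2)^2 - 1*(-2) + 2 = -4

-4


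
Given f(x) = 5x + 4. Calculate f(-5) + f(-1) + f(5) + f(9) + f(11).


115


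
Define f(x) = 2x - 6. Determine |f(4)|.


f(4) = 2
|2| = 2

2


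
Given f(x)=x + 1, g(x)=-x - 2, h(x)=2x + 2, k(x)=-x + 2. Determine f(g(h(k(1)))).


k(1) = 1
h(1) = 4
g(4) = -6
f(-6) = -5

-5


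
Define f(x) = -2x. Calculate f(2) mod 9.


f(2) = -4
-4 mod 9 = 5

5


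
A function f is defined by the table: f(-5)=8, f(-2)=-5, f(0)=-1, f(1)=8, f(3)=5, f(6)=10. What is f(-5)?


Reading from the table at x = -5

8


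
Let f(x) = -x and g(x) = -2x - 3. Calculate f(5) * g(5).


f(5) = -5
g(5) = -13
Product = 65

65


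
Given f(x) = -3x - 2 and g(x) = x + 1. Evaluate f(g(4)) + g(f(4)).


f(g(4)) = -17
g(f(4)) = -13
Sum = -30

-30


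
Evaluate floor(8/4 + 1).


8/4 = 2
2 + 1 = 3
floor(3) = 3

3


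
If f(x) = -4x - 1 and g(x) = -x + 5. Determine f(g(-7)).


g(-7) = 12
f(12) = -49

-49


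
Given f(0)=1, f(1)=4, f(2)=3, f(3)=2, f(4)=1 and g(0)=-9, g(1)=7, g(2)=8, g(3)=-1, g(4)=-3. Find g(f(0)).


f(0) = 1
g(1) = 7

7


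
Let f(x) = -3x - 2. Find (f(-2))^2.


f(-2) = 4
(4)^2 = 16

16


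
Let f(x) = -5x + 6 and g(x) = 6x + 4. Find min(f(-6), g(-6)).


f(-6) = 36
g(-6) = -32
min = -32

-32


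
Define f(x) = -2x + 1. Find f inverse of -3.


Solve -2x + 1 = -3
x = (-3 - 1) / (-2) = 2

2


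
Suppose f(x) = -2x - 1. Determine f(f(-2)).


f(-2) = 3
f(3) = -7

-7


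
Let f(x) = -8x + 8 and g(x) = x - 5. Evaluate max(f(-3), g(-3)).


f(-3) = 32
g(-3) = -8
max = 32

32


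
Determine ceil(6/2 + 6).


9


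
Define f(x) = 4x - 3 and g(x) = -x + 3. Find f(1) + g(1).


f(1) = 1
g(1) = 2
Sum = 3

3


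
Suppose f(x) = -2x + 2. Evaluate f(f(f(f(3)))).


f(3) = -4
f(-4) = 10
f(10) = -18
f(-18) = 38

38


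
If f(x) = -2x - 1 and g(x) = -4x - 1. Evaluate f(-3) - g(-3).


f(-3) = 5
g(-3) = 11
Difference = -6

-6


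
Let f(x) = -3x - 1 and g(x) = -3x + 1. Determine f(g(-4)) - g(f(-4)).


f(g(-4)) = -40
g(f(-4)) = -32
Difference = -8

-8


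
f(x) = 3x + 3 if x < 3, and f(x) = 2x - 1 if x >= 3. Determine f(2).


9


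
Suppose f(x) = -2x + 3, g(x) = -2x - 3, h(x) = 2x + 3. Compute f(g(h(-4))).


h(-4) = -5
g(-5) = 7
f(7) = -11

-11


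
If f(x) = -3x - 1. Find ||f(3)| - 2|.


f(3) = -10
|-10| = 10
|10 - 2| = 8

8


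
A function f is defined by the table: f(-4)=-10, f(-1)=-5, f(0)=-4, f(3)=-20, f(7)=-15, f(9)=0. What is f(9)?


Reading from the table at x = 9

0


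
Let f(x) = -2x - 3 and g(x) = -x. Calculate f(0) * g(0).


0


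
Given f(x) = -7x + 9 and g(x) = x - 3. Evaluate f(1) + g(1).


f(1) = 2
g(1) = -2
Sum = 0

0


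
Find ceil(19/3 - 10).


-3


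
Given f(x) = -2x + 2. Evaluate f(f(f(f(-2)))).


f(-2) = 6
f(6) = -10
f(-10) = 22
f(22) = -42

-42


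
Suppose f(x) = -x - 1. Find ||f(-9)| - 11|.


f(-9) = 8
|8| = 8
|8 - 11| = 3

3


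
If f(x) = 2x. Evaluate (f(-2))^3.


-64


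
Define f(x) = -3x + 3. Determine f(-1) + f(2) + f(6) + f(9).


f(-1) = 6
f(2) = -3
f(6) = -15
f(9) = -24
Sum = -36

-36


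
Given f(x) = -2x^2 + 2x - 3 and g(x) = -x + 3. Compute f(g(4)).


-7


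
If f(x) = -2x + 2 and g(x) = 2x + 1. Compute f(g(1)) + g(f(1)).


f(g(1)) = -4
g(f(1)) = 1
Sum = -3

-3


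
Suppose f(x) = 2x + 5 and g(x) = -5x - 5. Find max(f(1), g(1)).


7


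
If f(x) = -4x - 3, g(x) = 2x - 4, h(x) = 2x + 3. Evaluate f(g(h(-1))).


h(-1) = 1
g(1) = -2
f(-2) = 5

5


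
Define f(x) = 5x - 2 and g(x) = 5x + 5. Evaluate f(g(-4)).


g(-4) = -15
f(-15) = -77

-77


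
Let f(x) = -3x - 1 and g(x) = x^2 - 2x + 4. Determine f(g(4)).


-37


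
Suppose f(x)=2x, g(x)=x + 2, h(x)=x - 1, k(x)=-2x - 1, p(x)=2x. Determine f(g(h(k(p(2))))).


p(2) = 4
k(4) = -9
h(-9) = -10
g(-10) = -8
f(-8) = -16

-16


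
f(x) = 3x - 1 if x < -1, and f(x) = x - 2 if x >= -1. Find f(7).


5


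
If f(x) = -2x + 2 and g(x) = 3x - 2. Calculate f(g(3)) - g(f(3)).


2


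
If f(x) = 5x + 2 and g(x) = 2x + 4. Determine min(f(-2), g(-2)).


f(-2) = -8
g(-2) = 0
min = -8

-8


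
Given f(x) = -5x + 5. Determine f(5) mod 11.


f(5) = -20
-20 mod 11 = 2

2


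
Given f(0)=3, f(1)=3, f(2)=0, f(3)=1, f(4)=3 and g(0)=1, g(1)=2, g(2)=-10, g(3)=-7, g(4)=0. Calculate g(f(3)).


f(3) = 1
g(1) = 2

2


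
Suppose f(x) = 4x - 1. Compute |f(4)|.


f(4) = 15
|15| = 15

15


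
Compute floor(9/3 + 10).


9/3 = 3
3 + 10 = 13
floor(13) = 13

13


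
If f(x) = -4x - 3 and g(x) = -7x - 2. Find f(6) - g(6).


f(6) = -27
g(6) = -44
Difference = 17

17


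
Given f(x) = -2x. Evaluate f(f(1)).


f(1) = -2
f(-2) = 4

4


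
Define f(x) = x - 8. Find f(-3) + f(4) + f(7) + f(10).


f(-3) = -11
f(4) = -4
f(7) = -1
f(10) = 2
Sum = -14

-14


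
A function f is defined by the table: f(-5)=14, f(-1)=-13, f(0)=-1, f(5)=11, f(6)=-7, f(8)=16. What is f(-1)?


Reading from the table at x = -1

-13


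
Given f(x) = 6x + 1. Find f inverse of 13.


Solve 6x + 1 = 13
x = (13 - 1) / 6 = 2

2


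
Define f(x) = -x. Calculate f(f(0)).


f(0) = 0
f(0) = 0

0


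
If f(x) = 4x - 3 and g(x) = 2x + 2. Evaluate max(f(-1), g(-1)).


f(-1) = -7
g(-1) = 0
max = 0

0


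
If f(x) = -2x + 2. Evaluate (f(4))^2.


f(4) = -6
(-6)^2 = 36

36


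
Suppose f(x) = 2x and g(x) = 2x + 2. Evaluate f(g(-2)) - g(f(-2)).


2


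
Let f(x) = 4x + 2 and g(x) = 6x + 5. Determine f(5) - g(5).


f(5) = 22
g(5) = 35
Difference = -13

-13


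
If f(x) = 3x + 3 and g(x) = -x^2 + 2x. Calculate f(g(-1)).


g(-1) = -3
f(-3) = -6

-6


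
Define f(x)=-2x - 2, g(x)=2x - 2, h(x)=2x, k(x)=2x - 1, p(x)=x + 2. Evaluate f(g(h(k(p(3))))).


p(3) = 5
k(5) = 9
h(9) = 18
g(18) = 34
f(34) = -70

-70


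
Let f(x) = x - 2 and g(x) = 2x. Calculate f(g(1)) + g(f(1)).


f(g(1)) = 0
g(f(1)) = -2
Sum = -2

-2


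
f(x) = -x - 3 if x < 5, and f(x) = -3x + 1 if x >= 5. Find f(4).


4 satisfies x < 5
f(4) = -7

-7


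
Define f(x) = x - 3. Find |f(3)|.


f(3) = 0
|0| = 0

0


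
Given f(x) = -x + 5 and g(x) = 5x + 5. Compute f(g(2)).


-10


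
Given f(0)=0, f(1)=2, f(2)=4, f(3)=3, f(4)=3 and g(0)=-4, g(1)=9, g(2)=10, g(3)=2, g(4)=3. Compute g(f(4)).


f(4) = 3
g(3) = 2

2


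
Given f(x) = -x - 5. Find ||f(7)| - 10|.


2


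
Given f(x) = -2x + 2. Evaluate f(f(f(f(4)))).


f(4) = -6
f(-6) = 14
f(14) = -26
f(-26) = 54

54


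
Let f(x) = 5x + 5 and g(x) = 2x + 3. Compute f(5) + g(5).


f(5) = 30
g(5) = 13
Sum = 43

43


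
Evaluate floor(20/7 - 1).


20/7 = 2.8571
2.8571 - 1 = 1.8571
floor(1.8571) = 1

1


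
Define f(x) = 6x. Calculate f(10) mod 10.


f(10) = 60
60 mod 10 = 0

0


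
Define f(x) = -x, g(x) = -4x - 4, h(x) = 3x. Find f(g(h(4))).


h(4) = 12
g(12) = -52
f(-52) = 52

52


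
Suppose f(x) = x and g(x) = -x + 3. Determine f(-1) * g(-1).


f(-1) = -1
g(-1) = 4
Product = -4

-4


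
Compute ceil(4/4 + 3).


4


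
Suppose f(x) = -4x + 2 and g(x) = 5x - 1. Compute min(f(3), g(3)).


f(3) = -10
g(3) = 14
min = -10

-10


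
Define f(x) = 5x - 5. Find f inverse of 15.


Solve 5x - 5 = 15
x = (15 + 5) / 5 = 4

4


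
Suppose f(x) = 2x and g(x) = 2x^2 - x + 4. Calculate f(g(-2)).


g(-2) = 14
f(14) = 28

28


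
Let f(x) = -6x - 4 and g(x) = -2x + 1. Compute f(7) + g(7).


f(7) = -46
g(7) = -13
Sum = -59

-59


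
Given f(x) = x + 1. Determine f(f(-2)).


0


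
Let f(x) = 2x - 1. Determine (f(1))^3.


f(1) = 1
(1)^3 = 1

1


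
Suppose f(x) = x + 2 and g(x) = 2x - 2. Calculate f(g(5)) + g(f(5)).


f(g(5)) = 10
g(f(5)) = 12
Sum = 22

22


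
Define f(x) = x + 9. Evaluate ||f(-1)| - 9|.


f(-1) = 8
|8| = 8
|8 - 9| = 1

1


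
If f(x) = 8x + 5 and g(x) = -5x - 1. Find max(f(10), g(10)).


f(10) = 85
g(10) = -51
max = 85

85


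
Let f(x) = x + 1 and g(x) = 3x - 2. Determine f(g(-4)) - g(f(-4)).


f(g(-4)) = -13
g(f(-4)) = -11
Difference = -2

-2


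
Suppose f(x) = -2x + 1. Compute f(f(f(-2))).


f(-2) = 5
f(5) = -9
f(-9) = 19

19


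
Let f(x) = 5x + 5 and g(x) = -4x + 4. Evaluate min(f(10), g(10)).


f(10) = 55
g(10) = -36
min = -36

-36


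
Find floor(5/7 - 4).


5/7 = 0.7143
0.7143 - 4 = -3.2857
floor(-3.2857) = -4

-4


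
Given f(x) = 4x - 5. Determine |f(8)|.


f(8) = 27
|27| = 27

27


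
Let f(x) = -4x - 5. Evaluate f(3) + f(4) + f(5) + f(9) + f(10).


-149


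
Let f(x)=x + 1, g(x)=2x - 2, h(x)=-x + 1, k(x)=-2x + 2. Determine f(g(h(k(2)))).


k(2) = -2
h(-2) = 3
g(3) = 4
f(4) = 5

5


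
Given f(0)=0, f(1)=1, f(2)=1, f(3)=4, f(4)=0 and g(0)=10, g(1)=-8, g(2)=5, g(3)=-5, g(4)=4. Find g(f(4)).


f(4) = 0
g(0) = 10

10


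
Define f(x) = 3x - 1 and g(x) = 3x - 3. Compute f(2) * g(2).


f(2) = 5
g(2) = 3
Product = 15

15


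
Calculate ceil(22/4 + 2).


22/4 = 5.5
5.5 + 2 = 7.5
ceil(7.5) = 8

8


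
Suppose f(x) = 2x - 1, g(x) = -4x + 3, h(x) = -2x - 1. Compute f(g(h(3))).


h(3) = -7
g(-7) = 31
f(31) = 61

61


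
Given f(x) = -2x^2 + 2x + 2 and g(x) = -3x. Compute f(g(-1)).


g(-1) = 3
f(3) = (-2)*(3)^2 + 2*(3) + 2 = -10

-10


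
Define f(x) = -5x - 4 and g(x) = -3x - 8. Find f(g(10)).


g(10) = -38
f(-38) = 186

186


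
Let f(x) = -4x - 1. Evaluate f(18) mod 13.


f(18) = -73
-73 mod 13 = 5

5


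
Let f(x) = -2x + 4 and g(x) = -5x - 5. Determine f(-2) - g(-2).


3


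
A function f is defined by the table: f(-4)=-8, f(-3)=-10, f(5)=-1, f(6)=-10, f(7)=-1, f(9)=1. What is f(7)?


Reading from the table at x = 7

-1


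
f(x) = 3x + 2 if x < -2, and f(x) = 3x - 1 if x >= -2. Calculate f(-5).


-5 satisfies x < -2
f(-5) = -13

-13


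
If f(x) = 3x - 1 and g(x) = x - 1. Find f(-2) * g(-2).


f(-2) = -7
g(-2) = -3
Product = 21

21


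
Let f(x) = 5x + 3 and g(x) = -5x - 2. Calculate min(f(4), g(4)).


f(4) = 23
g(4) = -22
min = -22

-22


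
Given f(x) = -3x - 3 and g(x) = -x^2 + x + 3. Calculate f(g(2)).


g(2) = 1
f(1) = -6

-6


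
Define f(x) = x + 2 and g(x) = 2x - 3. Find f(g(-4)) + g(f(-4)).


f(g(-4)) = -9
g(f(-4)) = -7
Sum = -16

-16


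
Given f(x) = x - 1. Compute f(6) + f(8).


f(6) = 5
f(8) = 7
Sum = 12

12


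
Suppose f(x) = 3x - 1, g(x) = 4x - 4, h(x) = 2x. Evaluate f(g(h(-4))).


-109


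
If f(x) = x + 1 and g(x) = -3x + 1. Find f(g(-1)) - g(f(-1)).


4


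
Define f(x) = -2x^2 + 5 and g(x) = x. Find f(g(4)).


-27


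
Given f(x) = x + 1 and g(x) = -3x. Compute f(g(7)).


g(7) = -21
f(-21) = -20

-20


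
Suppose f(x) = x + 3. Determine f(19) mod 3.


f(19) = 22
22 mod 3 = 1

1


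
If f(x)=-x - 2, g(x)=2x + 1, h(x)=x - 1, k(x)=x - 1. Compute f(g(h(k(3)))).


k(3) = 2
h(2) = 1
g(1) = 3
f(3) = -5

-5


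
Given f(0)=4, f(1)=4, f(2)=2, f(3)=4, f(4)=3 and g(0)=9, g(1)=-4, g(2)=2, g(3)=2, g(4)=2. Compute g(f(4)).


f(4) = 3
g(3) = 2

2


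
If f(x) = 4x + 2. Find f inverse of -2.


Solve 4x + 2 = -2
x = (-2 - 2) / 4 = -1

-1


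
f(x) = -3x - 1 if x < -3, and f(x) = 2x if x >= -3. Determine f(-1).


-1 satisfies x >= -3
f(-1) = -2

-2


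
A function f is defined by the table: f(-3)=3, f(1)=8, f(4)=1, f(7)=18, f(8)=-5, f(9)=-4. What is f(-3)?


Reading from the table at x = -3

3


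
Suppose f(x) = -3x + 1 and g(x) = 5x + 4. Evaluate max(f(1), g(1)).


f(1) = -2
g(1) = 9
max = 9

9


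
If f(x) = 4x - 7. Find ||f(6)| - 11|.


f(6) = 17
|17| = 17
|17 - 11| = 6

6


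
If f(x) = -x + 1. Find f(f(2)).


f(2) = -1
f(-1) = 2

2


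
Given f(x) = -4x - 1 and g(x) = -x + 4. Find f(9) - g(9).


f(9) = -37
g(9) = -5
Difference = -32

-32


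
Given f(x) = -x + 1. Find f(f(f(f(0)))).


f(0) = 1
f(1) = 0
f(0) = 1
f(1) = 0

0


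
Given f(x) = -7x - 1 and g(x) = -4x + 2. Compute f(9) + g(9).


-98


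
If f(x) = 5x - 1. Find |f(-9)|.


f(-9) = -46
|-46| = 46

46


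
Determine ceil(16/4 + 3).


16/4 = 4
4 + 3 = 7
ceil(7) = 7

7


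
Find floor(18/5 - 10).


18/5 = 3.6
3.6 - 10 = -6.4
floor(-6.4) = -7

-7


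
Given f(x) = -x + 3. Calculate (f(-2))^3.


f(-2) = 5
(5)^3 = 125

125


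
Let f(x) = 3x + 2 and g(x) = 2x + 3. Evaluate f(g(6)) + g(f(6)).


90


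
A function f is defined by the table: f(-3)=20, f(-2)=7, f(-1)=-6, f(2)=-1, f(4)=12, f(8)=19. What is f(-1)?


Reading from the table at x = -1

-6


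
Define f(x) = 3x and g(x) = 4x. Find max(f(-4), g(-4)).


-12


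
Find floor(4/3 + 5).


6


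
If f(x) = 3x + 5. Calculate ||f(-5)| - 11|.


1


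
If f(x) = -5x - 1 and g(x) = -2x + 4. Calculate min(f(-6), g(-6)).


f(-6) = 29
g(-6) = 16
min = 16

16


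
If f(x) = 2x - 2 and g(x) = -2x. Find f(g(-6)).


22


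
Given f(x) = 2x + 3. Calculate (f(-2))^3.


f(-2) = -1
(-1)^3 = -1

-1


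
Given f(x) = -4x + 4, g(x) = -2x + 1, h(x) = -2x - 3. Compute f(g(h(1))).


h(1) = -5
g(-5) = 11
f(11) = -40

-40


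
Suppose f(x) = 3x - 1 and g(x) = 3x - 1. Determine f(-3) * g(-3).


f(-3) = -10
g(-3) = -10
Product = 100

100


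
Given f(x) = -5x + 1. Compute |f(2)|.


f(2) = -9
|-9| = 9

9


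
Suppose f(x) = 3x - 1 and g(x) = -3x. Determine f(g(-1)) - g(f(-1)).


-4


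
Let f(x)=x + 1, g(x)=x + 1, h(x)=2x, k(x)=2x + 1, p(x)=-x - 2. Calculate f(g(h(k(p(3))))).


p(3) = -5
k(-5) = -9
h(-9) = -18
g(-18) = -17
f(-17) = -16

-16


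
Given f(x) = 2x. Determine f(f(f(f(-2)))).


f(-2) = -4
f(-4) = -8
f(-8) = -16
f(-16) = -32

-32


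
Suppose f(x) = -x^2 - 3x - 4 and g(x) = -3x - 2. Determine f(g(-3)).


g(-3) = 7
f(7) = (-1)*(7)^2 - 3*(7) - 4 = -74

-74


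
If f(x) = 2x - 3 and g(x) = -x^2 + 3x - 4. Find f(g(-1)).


-19


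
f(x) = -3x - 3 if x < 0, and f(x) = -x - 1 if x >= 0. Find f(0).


0 satisfies x >= 0
f(0) = -1

-1


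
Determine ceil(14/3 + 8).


14/3 = 4.6667
4.6667 + 8 = 12.6667
ceil(12.6667) = 13

13


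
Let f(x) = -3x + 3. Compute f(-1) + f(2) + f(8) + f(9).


f(-1) = 6
f(2) = -3
f(8) = -21
f(9) = -24
Sum = -42

-42


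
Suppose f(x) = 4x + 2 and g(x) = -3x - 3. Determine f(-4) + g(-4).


f(-4) = -14
g(-4) = 9
Sum = -5

-5


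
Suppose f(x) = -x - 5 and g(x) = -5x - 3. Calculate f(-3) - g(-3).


f(-3) = -2
g(-3) = 12
Difference = -14

-14


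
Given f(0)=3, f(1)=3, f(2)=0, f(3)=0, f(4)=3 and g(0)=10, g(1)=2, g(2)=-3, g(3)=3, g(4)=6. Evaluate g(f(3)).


f(3) = 0
g(0) = 10

10


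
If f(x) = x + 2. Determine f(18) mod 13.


f(18) = 20
20 mod 13 = 7

7


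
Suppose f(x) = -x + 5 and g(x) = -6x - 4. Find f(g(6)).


g(6) = -40
f(-40) = 45

45


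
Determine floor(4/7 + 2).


4/7 = 0.5714
0.5714 + 2 = 2.5714
floor(2.5714) = 2

2


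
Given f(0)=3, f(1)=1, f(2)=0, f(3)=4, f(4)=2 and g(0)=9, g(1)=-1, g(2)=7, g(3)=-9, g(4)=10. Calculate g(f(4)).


f(4) = 2
g(2) = 7

7


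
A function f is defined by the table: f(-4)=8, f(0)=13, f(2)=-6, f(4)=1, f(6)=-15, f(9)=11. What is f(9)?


Reading from the table at x = 9

11


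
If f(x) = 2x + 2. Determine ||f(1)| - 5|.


f(1) = 4
|4| = 4
|4 - 5| = 1

1


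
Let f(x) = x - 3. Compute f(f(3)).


f(3) = 0
f(0) = -3

-3


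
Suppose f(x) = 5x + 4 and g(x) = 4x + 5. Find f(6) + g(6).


f(6) = 34
g(6) = 29
Sum = 63

63


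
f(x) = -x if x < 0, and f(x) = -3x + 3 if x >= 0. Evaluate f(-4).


-4 satisfies x < 0
f(-4) = 4

4


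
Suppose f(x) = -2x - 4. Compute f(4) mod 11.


10


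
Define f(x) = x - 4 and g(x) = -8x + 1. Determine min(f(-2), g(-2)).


f(-2) = -6
g(-2) = 17
min = -6

-6


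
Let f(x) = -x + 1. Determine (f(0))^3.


f(0) = 1
(1)^3 = 1

1


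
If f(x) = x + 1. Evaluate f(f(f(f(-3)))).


f(-3) = -2
f(-2) = -1
f(-1) = 0
f(0) = 1

1


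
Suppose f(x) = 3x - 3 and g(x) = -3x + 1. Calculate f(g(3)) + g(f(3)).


f(g(3)) = -27
g(f(3)) = -17
Sum = -44

-44


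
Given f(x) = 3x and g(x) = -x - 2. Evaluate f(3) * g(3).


f(3) = 9
g(3) = -5
Product = -45

-45


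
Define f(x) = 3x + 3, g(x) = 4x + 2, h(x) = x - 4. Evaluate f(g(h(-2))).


h(-2) = -6
g(-6) = -22
f(-22) = -63

-63


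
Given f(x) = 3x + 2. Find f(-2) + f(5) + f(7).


f(-2) = -4
f(5) = 17
f(7) = 23
Sum = 36

36


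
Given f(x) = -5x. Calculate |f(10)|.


50


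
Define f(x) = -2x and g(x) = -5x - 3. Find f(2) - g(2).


f(2) = -4
g(2) = -13
Difference = 9

9


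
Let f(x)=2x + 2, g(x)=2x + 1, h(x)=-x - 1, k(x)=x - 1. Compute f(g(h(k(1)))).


k(1) = 0
h(0) = -1
g(-1) = -1
f(-1) = 0

0


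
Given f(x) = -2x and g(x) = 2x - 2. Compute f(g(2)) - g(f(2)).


f(g(2)) = -4
g(f(2)) = -10
Difference = 6

6


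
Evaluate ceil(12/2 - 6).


12/2 = 6
6 - 6 = 0
ceil(0) = 0

0


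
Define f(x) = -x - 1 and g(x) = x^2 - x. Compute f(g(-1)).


g(-1) = 2
f(2) = -3

-3


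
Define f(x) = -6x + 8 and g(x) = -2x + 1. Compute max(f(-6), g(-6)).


f(-6) = 44
g(-6) = 13
max = 44

44


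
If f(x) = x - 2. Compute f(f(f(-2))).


f(-2) = -4
f(-4) = -6
f(-6) = -8

-8


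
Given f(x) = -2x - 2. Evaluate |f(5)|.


f(5) = -12
|-12| = 12

12


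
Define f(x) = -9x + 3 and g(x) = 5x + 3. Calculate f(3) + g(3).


f(3) = -24
g(3) = 18
Sum = -6

-6


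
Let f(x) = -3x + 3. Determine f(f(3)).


f(3) = -6
f(-6) = 21

21


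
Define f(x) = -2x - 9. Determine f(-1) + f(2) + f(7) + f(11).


f(-1) = -7
f(2) = -13
f(7) = -23
f(11) = -31
Sum = -74

-74


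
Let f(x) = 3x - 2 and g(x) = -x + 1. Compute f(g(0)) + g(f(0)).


f(g(0)) = 1
g(f(0)) = 3
Sum = 4

4


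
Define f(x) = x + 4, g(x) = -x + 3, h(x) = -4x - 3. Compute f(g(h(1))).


h(1) = -7
g(-7) = 10
f(10) = 14

14


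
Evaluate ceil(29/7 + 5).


29/7 = 4.1429
4.1429 + 5 = 9.1429
ceil(9.1429) = 10

10


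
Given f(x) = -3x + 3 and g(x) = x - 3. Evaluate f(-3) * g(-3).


f(-3) = 12
g(-3) = -6
Product = -72

-72


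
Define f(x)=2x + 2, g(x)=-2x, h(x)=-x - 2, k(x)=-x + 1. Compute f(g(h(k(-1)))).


k(-1) = 2
h(2) = -4
g(-4) = 8
f(8) = 18

18


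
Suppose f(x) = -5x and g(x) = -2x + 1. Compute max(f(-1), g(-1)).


f(-1) = 5
g(-1) = 3
max = 5

5


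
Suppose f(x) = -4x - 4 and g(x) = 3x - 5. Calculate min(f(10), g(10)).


f(10) = -44
g(10) = 25
min = -44

-44


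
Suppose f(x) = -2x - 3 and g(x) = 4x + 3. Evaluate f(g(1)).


g(1) = 7
f(7) = -17

-17


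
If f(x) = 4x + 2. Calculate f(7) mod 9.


f(7) = 30
30 mod 9 = 3

3


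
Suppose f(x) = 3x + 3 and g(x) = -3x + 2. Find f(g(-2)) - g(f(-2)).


f(g(-2)) = 27
g(f(-2)) = 11
Difference = 16

16


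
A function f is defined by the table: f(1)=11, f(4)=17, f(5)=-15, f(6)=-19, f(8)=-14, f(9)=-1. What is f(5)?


Reading from the table at x = 5

-15


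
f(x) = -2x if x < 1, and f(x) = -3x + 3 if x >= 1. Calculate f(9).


9 satisfies x >= 1
f(9) = -24

-24


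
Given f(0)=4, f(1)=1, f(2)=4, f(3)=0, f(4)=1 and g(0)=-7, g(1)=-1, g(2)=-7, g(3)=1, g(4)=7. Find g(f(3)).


-7


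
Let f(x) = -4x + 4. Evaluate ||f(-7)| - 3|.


f(-7) = 32
|32| = 32
|32 - 3| = 29

29


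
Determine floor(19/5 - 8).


19/5 = 3.8
3.8 - 8 = -4.2
floor(-4.2) = -5

-5


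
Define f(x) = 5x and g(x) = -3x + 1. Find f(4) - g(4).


f(4) = 20
g(4) = -11
Difference = 31

31


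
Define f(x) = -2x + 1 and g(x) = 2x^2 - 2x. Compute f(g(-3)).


g(-3) = 24
f(24) = -47

-47


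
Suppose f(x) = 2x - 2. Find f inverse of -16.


Solve 2x - 2 = -16
x = (-16 + 2) / 2 = -7

-7


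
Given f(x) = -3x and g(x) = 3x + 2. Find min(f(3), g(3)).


f(3) = -9
g(3) = 11
min = -9

-9


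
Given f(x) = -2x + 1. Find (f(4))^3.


f(4) = -7
(-7)^3 = -343

-343


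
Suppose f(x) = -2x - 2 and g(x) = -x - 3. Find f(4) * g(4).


f(4) = -10
g(4) = -7
Product = 70

70


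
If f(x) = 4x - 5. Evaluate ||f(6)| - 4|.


15


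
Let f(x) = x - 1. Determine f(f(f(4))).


1


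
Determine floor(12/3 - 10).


12/3 = 4
4 - 10 = -6
floor(-6) = -6

-6


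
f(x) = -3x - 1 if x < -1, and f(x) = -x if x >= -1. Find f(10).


10 satisfies x >= -1
f(10) = -10

-10


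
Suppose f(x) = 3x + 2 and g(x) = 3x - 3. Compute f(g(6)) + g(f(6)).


f(g(6)) = 47
g(f(6)) = 57
Sum = 104

104


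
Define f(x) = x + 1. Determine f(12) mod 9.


f(12) = 13
13 mod 9 = 4

4


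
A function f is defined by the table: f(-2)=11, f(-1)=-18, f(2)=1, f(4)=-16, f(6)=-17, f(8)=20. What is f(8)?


Reading from the table at x = 8

20


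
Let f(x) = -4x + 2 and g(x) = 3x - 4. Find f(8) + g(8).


f(8) = -30
g(8) = 20
Sum = -10

-10


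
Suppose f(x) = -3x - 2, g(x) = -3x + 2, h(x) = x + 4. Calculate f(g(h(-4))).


h(-4) = 0
g(0) = 2
f(2) = -8

-8


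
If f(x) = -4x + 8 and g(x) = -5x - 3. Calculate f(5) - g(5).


f(5) = -12
g(5) = -28
Difference = 16

16


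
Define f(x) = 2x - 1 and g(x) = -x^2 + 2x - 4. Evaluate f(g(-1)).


-15


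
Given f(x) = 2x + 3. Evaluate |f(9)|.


21


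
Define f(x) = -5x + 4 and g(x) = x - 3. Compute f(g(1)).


g(1) = -2
f(-2) = 14

14


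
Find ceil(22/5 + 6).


22/5 = 4.4
4.4 + 6 = 10.4
ceil(10.4) = 11

11


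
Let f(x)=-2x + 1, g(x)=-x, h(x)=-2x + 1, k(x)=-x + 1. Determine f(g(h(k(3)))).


11


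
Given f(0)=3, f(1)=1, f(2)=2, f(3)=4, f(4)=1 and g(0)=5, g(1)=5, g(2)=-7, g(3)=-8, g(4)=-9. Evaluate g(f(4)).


f(4) = 1
g(1) = 5

5


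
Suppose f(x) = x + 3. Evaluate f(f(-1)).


5


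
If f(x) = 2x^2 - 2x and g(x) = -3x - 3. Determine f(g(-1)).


g(-1) = 0
f(0) = 2*(0)^2 - 2*(0) = 0

0


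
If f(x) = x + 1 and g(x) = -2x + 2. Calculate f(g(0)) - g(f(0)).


f(g(0)) = 3
g(f(0)) = 0
Difference = 3

3


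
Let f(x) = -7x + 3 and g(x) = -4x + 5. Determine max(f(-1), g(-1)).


f(-1) = 10
g(-1) = 9
max = 10

10


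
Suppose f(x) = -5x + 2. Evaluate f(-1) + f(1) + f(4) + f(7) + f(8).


-85


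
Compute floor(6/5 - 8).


6/5 = 1.2
1.2 - 8 = -6.8
floor(-6.8) = -7

-7


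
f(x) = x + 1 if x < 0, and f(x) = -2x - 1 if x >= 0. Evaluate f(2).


2 satisfies x >= 0
f(2) = -5

-5


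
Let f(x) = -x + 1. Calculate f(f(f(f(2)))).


f(2) = -1
f(-1) = 2
f(2) = -1
f(-1) = 2

2


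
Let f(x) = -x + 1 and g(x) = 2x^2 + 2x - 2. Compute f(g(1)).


g(1) = 2
f(2) = -1

-1


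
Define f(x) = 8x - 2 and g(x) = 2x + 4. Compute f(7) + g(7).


f(7) = 54
g(7) = 18
Sum = 72

72
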